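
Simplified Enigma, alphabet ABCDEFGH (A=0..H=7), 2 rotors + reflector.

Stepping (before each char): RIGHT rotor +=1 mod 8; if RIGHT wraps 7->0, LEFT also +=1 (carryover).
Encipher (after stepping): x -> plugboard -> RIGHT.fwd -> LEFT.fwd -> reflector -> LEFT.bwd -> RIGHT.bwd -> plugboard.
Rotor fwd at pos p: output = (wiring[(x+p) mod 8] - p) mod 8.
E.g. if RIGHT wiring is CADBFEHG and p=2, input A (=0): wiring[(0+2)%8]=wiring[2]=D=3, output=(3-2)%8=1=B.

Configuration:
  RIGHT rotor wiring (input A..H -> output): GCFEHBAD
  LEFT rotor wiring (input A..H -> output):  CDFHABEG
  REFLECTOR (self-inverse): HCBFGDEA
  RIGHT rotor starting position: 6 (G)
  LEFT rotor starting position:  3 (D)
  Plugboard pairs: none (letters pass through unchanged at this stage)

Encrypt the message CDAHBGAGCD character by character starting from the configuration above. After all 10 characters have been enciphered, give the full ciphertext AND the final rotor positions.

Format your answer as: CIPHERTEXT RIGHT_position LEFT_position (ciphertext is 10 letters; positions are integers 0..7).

Char 1 ('C'): step: R->7, L=3; C->plug->C->R->D->L->B->refl->C->L'->H->R'->B->plug->B
Char 2 ('D'): step: R->0, L->4 (L advanced); D->plug->D->R->E->L->G->refl->E->L'->A->R'->G->plug->G
Char 3 ('A'): step: R->1, L=4; A->plug->A->R->B->L->F->refl->D->L'->H->R'->F->plug->F
Char 4 ('H'): step: R->2, L=4; H->plug->H->R->A->L->E->refl->G->L'->E->R'->G->plug->G
Char 5 ('B'): step: R->3, L=4; B->plug->B->R->E->L->G->refl->E->L'->A->R'->E->plug->E
Char 6 ('G'): step: R->4, L=4; G->plug->G->R->B->L->F->refl->D->L'->H->R'->D->plug->D
Char 7 ('A'): step: R->5, L=4; A->plug->A->R->E->L->G->refl->E->L'->A->R'->F->plug->F
Char 8 ('G'): step: R->6, L=4; G->plug->G->R->B->L->F->refl->D->L'->H->R'->E->plug->E
Char 9 ('C'): step: R->7, L=4; C->plug->C->R->D->L->C->refl->B->L'->G->R'->D->plug->D
Char 10 ('D'): step: R->0, L->5 (L advanced); D->plug->D->R->E->L->G->refl->E->L'->A->R'->G->plug->G
Final: ciphertext=BGFGEDFEDG, RIGHT=0, LEFT=5

Answer: BGFGEDFEDG 0 5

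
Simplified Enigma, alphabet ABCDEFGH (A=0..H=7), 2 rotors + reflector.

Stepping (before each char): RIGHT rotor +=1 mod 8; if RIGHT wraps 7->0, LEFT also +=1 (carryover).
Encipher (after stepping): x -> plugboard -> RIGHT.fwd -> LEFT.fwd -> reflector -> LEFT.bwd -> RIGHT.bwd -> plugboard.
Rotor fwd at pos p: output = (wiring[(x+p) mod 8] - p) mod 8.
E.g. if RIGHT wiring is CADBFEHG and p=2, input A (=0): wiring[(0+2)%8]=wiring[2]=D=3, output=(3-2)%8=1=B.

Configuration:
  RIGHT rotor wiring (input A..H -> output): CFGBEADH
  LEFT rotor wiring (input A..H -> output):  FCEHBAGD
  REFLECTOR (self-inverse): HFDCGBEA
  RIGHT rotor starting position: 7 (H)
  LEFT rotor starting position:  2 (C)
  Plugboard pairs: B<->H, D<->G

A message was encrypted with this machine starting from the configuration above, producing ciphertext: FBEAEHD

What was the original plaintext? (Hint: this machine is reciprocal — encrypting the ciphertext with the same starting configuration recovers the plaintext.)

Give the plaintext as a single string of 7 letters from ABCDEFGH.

Char 1 ('F'): step: R->0, L->3 (L advanced); F->plug->F->R->A->L->E->refl->G->L'->B->R'->D->plug->G
Char 2 ('B'): step: R->1, L=3; B->plug->H->R->B->L->G->refl->E->L'->A->R'->C->plug->C
Char 3 ('E'): step: R->2, L=3; E->plug->E->R->B->L->G->refl->E->L'->A->R'->G->plug->D
Char 4 ('A'): step: R->3, L=3; A->plug->A->R->G->L->H->refl->A->L'->E->R'->E->plug->E
Char 5 ('E'): step: R->4, L=3; E->plug->E->R->G->L->H->refl->A->L'->E->R'->B->plug->H
Char 6 ('H'): step: R->5, L=3; H->plug->B->R->G->L->H->refl->A->L'->E->R'->G->plug->D
Char 7 ('D'): step: R->6, L=3; D->plug->G->R->G->L->H->refl->A->L'->E->R'->C->plug->C

Answer: GCDEHDC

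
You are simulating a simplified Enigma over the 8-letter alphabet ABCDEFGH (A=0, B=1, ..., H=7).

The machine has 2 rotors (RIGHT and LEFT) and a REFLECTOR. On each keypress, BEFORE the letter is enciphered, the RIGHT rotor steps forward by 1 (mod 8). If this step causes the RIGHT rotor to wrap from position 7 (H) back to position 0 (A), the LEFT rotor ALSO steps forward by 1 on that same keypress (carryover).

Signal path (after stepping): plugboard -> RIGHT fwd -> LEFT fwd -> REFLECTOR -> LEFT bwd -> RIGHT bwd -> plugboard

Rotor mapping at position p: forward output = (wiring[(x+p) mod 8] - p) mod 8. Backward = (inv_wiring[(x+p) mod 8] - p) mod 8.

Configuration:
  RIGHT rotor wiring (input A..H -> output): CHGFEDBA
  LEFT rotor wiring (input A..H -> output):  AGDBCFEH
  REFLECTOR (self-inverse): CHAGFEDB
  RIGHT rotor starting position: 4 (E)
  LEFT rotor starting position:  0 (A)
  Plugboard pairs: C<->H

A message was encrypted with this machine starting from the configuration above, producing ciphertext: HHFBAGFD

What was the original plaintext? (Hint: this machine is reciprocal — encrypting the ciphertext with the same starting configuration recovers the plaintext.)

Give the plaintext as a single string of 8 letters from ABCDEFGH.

Char 1 ('H'): step: R->5, L=0; H->plug->C->R->D->L->B->refl->H->L'->H->R'->H->plug->C
Char 2 ('H'): step: R->6, L=0; H->plug->C->R->E->L->C->refl->A->L'->A->R'->E->plug->E
Char 3 ('F'): step: R->7, L=0; F->plug->F->R->F->L->F->refl->E->L'->G->R'->E->plug->E
Char 4 ('B'): step: R->0, L->1 (L advanced); B->plug->B->R->H->L->H->refl->B->L'->D->R'->F->plug->F
Char 5 ('A'): step: R->1, L=1; A->plug->A->R->G->L->G->refl->D->L'->F->R'->B->plug->B
Char 6 ('G'): step: R->2, L=1; G->plug->G->R->A->L->F->refl->E->L'->E->R'->A->plug->A
Char 7 ('F'): step: R->3, L=1; F->plug->F->R->H->L->H->refl->B->L'->D->R'->H->plug->C
Char 8 ('D'): step: R->4, L=1; D->plug->D->R->E->L->E->refl->F->L'->A->R'->A->plug->A

Answer: CEEFBACA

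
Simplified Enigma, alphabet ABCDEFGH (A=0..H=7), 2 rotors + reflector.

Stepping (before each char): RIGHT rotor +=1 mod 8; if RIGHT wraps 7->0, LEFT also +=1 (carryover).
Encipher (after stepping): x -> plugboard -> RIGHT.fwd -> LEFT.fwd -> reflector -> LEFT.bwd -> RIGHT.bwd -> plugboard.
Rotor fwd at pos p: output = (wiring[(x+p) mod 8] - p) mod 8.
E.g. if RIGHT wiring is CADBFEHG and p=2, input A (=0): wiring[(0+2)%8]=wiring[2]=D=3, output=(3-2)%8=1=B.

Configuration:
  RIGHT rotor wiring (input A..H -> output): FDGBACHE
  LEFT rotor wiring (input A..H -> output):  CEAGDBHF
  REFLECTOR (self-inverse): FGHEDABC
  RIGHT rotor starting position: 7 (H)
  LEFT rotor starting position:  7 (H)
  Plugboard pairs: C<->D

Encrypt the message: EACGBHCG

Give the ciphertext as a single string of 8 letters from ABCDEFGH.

Char 1 ('E'): step: R->0, L->0 (L advanced); E->plug->E->R->A->L->C->refl->H->L'->G->R'->C->plug->D
Char 2 ('A'): step: R->1, L=0; A->plug->A->R->C->L->A->refl->F->L'->H->R'->D->plug->C
Char 3 ('C'): step: R->2, L=0; C->plug->D->R->A->L->C->refl->H->L'->G->R'->C->plug->D
Char 4 ('G'): step: R->3, L=0; G->plug->G->R->A->L->C->refl->H->L'->G->R'->A->plug->A
Char 5 ('B'): step: R->4, L=0; B->plug->B->R->G->L->H->refl->C->L'->A->R'->D->plug->C
Char 6 ('H'): step: R->5, L=0; H->plug->H->R->D->L->G->refl->B->L'->F->R'->A->plug->A
Char 7 ('C'): step: R->6, L=0; C->plug->D->R->F->L->B->refl->G->L'->D->R'->F->plug->F
Char 8 ('G'): step: R->7, L=0; G->plug->G->R->D->L->G->refl->B->L'->F->R'->A->plug->A

Answer: DCDACAFA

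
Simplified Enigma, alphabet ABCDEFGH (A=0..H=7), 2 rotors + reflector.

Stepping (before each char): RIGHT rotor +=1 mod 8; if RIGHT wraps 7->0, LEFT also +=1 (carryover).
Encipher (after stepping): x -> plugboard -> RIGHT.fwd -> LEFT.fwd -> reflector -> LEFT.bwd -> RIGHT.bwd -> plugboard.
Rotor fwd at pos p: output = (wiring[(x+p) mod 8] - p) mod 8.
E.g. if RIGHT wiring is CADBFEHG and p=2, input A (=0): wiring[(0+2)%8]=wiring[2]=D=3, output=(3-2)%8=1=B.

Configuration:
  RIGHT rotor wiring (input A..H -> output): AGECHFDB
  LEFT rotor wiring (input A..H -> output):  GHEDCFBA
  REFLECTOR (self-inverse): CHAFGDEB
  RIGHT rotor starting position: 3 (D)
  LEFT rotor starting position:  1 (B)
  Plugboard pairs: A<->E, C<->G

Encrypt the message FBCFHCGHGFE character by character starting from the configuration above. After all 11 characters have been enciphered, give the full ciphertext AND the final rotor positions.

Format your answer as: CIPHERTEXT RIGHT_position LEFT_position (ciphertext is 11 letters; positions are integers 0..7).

Answer: DDHHGFCBEDA 6 2

Derivation:
Char 1 ('F'): step: R->4, L=1; F->plug->F->R->C->L->C->refl->A->L'->F->R'->D->plug->D
Char 2 ('B'): step: R->5, L=1; B->plug->B->R->G->L->H->refl->B->L'->D->R'->D->plug->D
Char 3 ('C'): step: R->6, L=1; C->plug->G->R->B->L->D->refl->F->L'->H->R'->H->plug->H
Char 4 ('F'): step: R->7, L=1; F->plug->F->R->A->L->G->refl->E->L'->E->R'->H->plug->H
Char 5 ('H'): step: R->0, L->2 (L advanced); H->plug->H->R->B->L->B->refl->H->L'->E->R'->C->plug->G
Char 6 ('C'): step: R->1, L=2; C->plug->G->R->A->L->C->refl->A->L'->C->R'->F->plug->F
Char 7 ('G'): step: R->2, L=2; G->plug->C->R->F->L->G->refl->E->L'->G->R'->G->plug->C
Char 8 ('H'): step: R->3, L=2; H->plug->H->R->B->L->B->refl->H->L'->E->R'->B->plug->B
Char 9 ('G'): step: R->4, L=2; G->plug->C->R->H->L->F->refl->D->L'->D->R'->A->plug->E
Char 10 ('F'): step: R->5, L=2; F->plug->F->R->H->L->F->refl->D->L'->D->R'->D->plug->D
Char 11 ('E'): step: R->6, L=2; E->plug->A->R->F->L->G->refl->E->L'->G->R'->E->plug->A
Final: ciphertext=DDHHGFCBEDA, RIGHT=6, LEFT=2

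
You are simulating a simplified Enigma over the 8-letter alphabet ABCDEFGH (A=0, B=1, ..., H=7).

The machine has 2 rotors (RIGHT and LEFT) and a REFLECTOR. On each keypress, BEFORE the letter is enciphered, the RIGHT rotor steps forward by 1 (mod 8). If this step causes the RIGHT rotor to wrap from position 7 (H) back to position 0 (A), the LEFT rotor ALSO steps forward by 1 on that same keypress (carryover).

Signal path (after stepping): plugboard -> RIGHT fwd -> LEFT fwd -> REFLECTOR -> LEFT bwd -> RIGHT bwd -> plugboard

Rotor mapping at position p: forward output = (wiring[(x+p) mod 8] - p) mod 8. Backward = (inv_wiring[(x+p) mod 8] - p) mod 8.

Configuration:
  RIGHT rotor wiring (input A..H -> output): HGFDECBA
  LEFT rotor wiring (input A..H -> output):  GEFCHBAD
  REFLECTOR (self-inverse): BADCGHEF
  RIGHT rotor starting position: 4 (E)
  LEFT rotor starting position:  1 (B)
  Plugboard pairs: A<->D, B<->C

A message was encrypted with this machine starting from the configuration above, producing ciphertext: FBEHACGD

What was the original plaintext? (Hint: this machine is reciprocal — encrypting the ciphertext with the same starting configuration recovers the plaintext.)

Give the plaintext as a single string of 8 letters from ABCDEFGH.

Char 1 ('F'): step: R->5, L=1; F->plug->F->R->A->L->D->refl->C->L'->G->R'->G->plug->G
Char 2 ('B'): step: R->6, L=1; B->plug->C->R->B->L->E->refl->G->L'->D->R'->A->plug->D
Char 3 ('E'): step: R->7, L=1; E->plug->E->R->E->L->A->refl->B->L'->C->R'->H->plug->H
Char 4 ('H'): step: R->0, L->2 (L advanced); H->plug->H->R->A->L->D->refl->C->L'->H->R'->A->plug->D
Char 5 ('A'): step: R->1, L=2; A->plug->D->R->D->L->H->refl->F->L'->C->R'->C->plug->B
Char 6 ('C'): step: R->2, L=2; C->plug->B->R->B->L->A->refl->B->L'->F->R'->G->plug->G
Char 7 ('G'): step: R->3, L=2; G->plug->G->R->D->L->H->refl->F->L'->C->R'->H->plug->H
Char 8 ('D'): step: R->4, L=2; D->plug->A->R->A->L->D->refl->C->L'->H->R'->H->plug->H

Answer: GDHDBGHH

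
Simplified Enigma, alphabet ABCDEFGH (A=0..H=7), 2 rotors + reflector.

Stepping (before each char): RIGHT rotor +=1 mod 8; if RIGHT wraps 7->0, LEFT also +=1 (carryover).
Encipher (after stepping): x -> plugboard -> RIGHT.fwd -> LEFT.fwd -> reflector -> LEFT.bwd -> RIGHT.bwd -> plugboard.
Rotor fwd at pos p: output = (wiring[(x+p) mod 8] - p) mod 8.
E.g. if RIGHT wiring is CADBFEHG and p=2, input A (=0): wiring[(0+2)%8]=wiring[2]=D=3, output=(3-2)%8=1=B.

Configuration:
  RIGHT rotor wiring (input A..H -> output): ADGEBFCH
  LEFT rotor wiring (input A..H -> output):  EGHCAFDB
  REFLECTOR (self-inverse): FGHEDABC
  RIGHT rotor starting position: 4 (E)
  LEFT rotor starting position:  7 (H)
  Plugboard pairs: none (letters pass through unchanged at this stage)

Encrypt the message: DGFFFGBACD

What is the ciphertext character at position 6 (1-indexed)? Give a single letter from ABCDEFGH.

Char 1 ('D'): step: R->5, L=7; D->plug->D->R->D->L->A->refl->F->L'->B->R'->F->plug->F
Char 2 ('G'): step: R->6, L=7; G->plug->G->R->D->L->A->refl->F->L'->B->R'->B->plug->B
Char 3 ('F'): step: R->7, L=7; F->plug->F->R->C->L->H->refl->C->L'->A->R'->A->plug->A
Char 4 ('F'): step: R->0, L->0 (L advanced); F->plug->F->R->F->L->F->refl->A->L'->E->R'->D->plug->D
Char 5 ('F'): step: R->1, L=0; F->plug->F->R->B->L->G->refl->B->L'->H->R'->H->plug->H
Char 6 ('G'): step: R->2, L=0; G->plug->G->R->G->L->D->refl->E->L'->A->R'->E->plug->E

E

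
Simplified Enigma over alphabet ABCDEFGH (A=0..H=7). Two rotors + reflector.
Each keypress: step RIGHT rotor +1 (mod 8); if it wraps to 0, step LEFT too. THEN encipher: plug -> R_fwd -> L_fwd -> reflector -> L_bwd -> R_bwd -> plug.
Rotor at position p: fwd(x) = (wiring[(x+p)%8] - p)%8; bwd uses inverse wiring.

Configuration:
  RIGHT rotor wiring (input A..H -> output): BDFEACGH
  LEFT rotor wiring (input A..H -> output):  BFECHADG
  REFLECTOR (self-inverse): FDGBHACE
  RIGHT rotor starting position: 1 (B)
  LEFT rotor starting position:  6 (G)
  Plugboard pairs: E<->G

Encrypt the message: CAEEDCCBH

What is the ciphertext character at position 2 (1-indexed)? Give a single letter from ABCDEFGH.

Char 1 ('C'): step: R->2, L=6; C->plug->C->R->G->L->B->refl->D->L'->C->R'->B->plug->B
Char 2 ('A'): step: R->3, L=6; A->plug->A->R->B->L->A->refl->F->L'->A->R'->G->plug->E

E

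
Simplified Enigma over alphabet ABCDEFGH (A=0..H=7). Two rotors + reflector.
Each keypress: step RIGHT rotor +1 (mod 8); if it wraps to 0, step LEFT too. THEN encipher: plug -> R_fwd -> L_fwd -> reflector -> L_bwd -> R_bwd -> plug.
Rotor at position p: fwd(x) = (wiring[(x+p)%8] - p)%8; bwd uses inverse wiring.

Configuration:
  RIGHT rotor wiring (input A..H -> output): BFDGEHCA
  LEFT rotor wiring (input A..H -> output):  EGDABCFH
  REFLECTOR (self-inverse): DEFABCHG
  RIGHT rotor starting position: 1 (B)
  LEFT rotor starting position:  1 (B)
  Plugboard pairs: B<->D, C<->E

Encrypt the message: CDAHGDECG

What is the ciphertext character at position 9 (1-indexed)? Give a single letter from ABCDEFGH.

Char 1 ('C'): step: R->2, L=1; C->plug->E->R->A->L->F->refl->C->L'->B->R'->A->plug->A
Char 2 ('D'): step: R->3, L=1; D->plug->B->R->B->L->C->refl->F->L'->A->R'->H->plug->H
Char 3 ('A'): step: R->4, L=1; A->plug->A->R->A->L->F->refl->C->L'->B->R'->F->plug->F
Char 4 ('H'): step: R->5, L=1; H->plug->H->R->H->L->D->refl->A->L'->D->R'->C->plug->E
Char 5 ('G'): step: R->6, L=1; G->plug->G->R->G->L->G->refl->H->L'->C->R'->B->plug->D
Char 6 ('D'): step: R->7, L=1; D->plug->B->R->C->L->H->refl->G->L'->G->R'->C->plug->E
Char 7 ('E'): step: R->0, L->2 (L advanced); E->plug->C->R->D->L->A->refl->D->L'->E->R'->E->plug->C
Char 8 ('C'): step: R->1, L=2; C->plug->E->R->G->L->C->refl->F->L'->F->R'->C->plug->E
Char 9 ('G'): step: R->2, L=2; G->plug->G->R->H->L->E->refl->B->L'->A->R'->E->plug->C

C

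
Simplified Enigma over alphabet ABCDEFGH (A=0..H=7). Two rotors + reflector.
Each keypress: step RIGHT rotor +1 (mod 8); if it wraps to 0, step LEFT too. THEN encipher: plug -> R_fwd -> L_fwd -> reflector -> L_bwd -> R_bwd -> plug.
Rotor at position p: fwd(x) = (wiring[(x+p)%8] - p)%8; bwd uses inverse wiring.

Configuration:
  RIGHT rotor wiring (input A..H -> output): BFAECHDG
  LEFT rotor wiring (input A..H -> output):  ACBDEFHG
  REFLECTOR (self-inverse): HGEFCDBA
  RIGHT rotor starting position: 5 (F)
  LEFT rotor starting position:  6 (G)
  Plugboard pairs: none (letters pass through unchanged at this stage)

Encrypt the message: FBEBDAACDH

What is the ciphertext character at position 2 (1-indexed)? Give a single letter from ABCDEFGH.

Char 1 ('F'): step: R->6, L=6; F->plug->F->R->G->L->G->refl->B->L'->A->R'->B->plug->B
Char 2 ('B'): step: R->7, L=6; B->plug->B->R->C->L->C->refl->E->L'->D->R'->F->plug->F

F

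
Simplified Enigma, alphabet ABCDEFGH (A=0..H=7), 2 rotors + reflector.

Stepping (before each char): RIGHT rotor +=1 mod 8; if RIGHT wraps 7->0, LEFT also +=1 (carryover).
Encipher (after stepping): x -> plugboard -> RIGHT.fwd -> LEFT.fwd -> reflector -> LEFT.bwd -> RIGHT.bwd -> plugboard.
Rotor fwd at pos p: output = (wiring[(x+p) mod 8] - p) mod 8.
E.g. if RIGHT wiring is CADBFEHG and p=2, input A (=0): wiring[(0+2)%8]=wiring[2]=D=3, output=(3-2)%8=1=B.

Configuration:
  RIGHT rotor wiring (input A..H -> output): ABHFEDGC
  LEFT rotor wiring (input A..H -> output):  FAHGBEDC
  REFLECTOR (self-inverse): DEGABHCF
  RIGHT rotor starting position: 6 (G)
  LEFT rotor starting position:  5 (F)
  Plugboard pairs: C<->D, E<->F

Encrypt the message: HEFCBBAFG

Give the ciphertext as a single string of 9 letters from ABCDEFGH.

Char 1 ('H'): step: R->7, L=5; H->plug->H->R->H->L->E->refl->B->L'->G->R'->E->plug->F
Char 2 ('E'): step: R->0, L->6 (L advanced); E->plug->F->R->D->L->C->refl->G->L'->H->R'->C->plug->D
Char 3 ('F'): step: R->1, L=6; F->plug->E->R->C->L->H->refl->F->L'->A->R'->A->plug->A
Char 4 ('C'): step: R->2, L=6; C->plug->D->R->B->L->E->refl->B->L'->E->R'->E->plug->F
Char 5 ('B'): step: R->3, L=6; B->plug->B->R->B->L->E->refl->B->L'->E->R'->H->plug->H
Char 6 ('B'): step: R->4, L=6; B->plug->B->R->H->L->G->refl->C->L'->D->R'->G->plug->G
Char 7 ('A'): step: R->5, L=6; A->plug->A->R->G->L->D->refl->A->L'->F->R'->C->plug->D
Char 8 ('F'): step: R->6, L=6; F->plug->E->R->B->L->E->refl->B->L'->E->R'->B->plug->B
Char 9 ('G'): step: R->7, L=6; G->plug->G->R->E->L->B->refl->E->L'->B->R'->B->plug->B

Answer: FDAFHGDBB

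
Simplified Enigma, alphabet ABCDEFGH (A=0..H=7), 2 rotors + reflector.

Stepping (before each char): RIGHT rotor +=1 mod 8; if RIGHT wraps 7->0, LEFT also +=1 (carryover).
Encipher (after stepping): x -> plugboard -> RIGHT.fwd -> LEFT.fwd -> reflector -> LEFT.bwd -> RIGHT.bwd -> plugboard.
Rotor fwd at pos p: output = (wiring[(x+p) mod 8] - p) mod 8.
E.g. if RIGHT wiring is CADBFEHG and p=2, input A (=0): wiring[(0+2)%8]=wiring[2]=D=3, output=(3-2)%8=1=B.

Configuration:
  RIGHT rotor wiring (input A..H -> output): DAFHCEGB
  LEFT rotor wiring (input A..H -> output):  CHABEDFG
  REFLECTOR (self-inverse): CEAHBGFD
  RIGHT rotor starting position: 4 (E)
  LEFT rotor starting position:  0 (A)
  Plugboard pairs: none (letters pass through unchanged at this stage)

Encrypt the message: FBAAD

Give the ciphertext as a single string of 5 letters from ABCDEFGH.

Answer: GGEHE

Derivation:
Char 1 ('F'): step: R->5, L=0; F->plug->F->R->A->L->C->refl->A->L'->C->R'->G->plug->G
Char 2 ('B'): step: R->6, L=0; B->plug->B->R->D->L->B->refl->E->L'->E->R'->G->plug->G
Char 3 ('A'): step: R->7, L=0; A->plug->A->R->C->L->A->refl->C->L'->A->R'->E->plug->E
Char 4 ('A'): step: R->0, L->1 (L advanced); A->plug->A->R->D->L->D->refl->H->L'->B->R'->H->plug->H
Char 5 ('D'): step: R->1, L=1; D->plug->D->R->B->L->H->refl->D->L'->D->R'->E->plug->E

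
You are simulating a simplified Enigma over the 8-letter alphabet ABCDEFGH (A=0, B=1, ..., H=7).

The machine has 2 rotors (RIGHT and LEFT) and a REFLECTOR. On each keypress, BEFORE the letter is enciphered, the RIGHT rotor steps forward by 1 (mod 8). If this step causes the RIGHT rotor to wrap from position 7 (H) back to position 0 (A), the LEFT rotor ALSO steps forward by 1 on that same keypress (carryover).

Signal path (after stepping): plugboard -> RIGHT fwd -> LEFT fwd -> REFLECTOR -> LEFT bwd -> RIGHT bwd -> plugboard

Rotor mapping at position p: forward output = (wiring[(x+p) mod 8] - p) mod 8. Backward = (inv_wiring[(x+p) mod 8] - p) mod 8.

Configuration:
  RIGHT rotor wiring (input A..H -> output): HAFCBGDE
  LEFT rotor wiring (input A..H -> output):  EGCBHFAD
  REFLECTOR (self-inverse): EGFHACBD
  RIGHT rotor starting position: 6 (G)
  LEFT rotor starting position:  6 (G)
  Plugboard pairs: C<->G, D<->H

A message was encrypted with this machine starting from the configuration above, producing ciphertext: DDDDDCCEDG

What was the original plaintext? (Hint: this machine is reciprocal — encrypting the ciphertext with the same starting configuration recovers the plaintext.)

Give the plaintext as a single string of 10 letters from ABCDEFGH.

Answer: EEAGGFFBGH

Derivation:
Char 1 ('D'): step: R->7, L=6; D->plug->H->R->E->L->E->refl->A->L'->D->R'->E->plug->E
Char 2 ('D'): step: R->0, L->7 (L advanced); D->plug->H->R->E->L->C->refl->F->L'->B->R'->E->plug->E
Char 3 ('D'): step: R->1, L=7; D->plug->H->R->G->L->G->refl->B->L'->H->R'->A->plug->A
Char 4 ('D'): step: R->2, L=7; D->plug->H->R->G->L->G->refl->B->L'->H->R'->C->plug->G
Char 5 ('D'): step: R->3, L=7; D->plug->H->R->C->L->H->refl->D->L'->D->R'->C->plug->G
Char 6 ('C'): step: R->4, L=7; C->plug->G->R->B->L->F->refl->C->L'->E->R'->F->plug->F
Char 7 ('C'): step: R->5, L=7; C->plug->G->R->F->L->A->refl->E->L'->A->R'->F->plug->F
Char 8 ('E'): step: R->6, L=7; E->plug->E->R->H->L->B->refl->G->L'->G->R'->B->plug->B
Char 9 ('D'): step: R->7, L=7; D->plug->H->R->E->L->C->refl->F->L'->B->R'->C->plug->G
Char 10 ('G'): step: R->0, L->0 (L advanced); G->plug->C->R->F->L->F->refl->C->L'->C->R'->D->plug->H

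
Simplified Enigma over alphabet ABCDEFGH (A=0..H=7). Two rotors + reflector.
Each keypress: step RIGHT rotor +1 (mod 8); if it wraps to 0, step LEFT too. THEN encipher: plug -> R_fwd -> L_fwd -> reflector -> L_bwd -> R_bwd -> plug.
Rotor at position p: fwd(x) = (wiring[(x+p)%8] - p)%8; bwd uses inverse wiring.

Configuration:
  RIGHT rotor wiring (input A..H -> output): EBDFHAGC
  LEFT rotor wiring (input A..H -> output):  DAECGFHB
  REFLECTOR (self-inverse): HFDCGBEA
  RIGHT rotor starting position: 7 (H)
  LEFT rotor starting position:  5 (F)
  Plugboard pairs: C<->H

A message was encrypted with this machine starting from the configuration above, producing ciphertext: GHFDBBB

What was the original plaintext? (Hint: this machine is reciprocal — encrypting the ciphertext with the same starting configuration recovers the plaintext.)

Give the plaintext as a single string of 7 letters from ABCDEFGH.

Char 1 ('G'): step: R->0, L->6 (L advanced); G->plug->G->R->G->L->A->refl->H->L'->H->R'->E->plug->E
Char 2 ('H'): step: R->1, L=6; H->plug->C->R->E->L->G->refl->E->L'->F->R'->F->plug->F
Char 3 ('F'): step: R->2, L=6; F->plug->F->R->A->L->B->refl->F->L'->C->R'->G->plug->G
Char 4 ('D'): step: R->3, L=6; D->plug->D->R->D->L->C->refl->D->L'->B->R'->F->plug->F
Char 5 ('B'): step: R->4, L=6; B->plug->B->R->E->L->G->refl->E->L'->F->R'->F->plug->F
Char 6 ('B'): step: R->5, L=6; B->plug->B->R->B->L->D->refl->C->L'->D->R'->A->plug->A
Char 7 ('B'): step: R->6, L=6; B->plug->B->R->E->L->G->refl->E->L'->F->R'->E->plug->E

Answer: EFGFFAE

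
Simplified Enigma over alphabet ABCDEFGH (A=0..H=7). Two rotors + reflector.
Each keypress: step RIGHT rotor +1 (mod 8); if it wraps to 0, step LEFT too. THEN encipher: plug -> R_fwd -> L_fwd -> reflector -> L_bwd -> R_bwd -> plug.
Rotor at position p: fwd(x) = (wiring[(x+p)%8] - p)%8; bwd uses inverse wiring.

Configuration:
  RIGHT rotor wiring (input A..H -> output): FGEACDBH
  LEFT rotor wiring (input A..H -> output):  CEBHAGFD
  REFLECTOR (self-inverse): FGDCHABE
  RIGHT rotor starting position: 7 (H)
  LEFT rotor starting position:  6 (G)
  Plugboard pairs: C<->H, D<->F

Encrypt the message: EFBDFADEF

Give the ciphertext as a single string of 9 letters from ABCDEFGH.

Answer: HBHEEFGDC

Derivation:
Char 1 ('E'): step: R->0, L->7 (L advanced); E->plug->E->R->C->L->F->refl->A->L'->E->R'->C->plug->H
Char 2 ('F'): step: R->1, L=7; F->plug->D->R->B->L->D->refl->C->L'->D->R'->B->plug->B
Char 3 ('B'): step: R->2, L=7; B->plug->B->R->G->L->H->refl->E->L'->A->R'->C->plug->H
Char 4 ('D'): step: R->3, L=7; D->plug->F->R->C->L->F->refl->A->L'->E->R'->E->plug->E
Char 5 ('F'): step: R->4, L=7; F->plug->D->R->D->L->C->refl->D->L'->B->R'->E->plug->E
Char 6 ('A'): step: R->5, L=7; A->plug->A->R->G->L->H->refl->E->L'->A->R'->D->plug->F
Char 7 ('D'): step: R->6, L=7; D->plug->F->R->C->L->F->refl->A->L'->E->R'->G->plug->G
Char 8 ('E'): step: R->7, L=7; E->plug->E->R->B->L->D->refl->C->L'->D->R'->F->plug->D
Char 9 ('F'): step: R->0, L->0 (L advanced); F->plug->D->R->A->L->C->refl->D->L'->H->R'->H->plug->C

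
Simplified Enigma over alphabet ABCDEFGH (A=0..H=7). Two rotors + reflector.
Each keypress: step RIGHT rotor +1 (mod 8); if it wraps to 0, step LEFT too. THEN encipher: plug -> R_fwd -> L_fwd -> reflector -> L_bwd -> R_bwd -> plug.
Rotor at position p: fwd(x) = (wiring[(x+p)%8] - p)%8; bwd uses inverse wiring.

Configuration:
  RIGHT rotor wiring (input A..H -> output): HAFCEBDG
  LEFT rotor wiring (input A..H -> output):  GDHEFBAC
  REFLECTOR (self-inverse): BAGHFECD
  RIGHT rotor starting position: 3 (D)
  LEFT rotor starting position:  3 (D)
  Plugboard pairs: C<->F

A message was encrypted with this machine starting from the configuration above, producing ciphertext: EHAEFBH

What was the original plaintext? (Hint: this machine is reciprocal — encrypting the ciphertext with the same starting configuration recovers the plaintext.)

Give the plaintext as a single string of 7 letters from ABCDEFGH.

Char 1 ('E'): step: R->4, L=3; E->plug->E->R->D->L->F->refl->E->L'->H->R'->C->plug->F
Char 2 ('H'): step: R->5, L=3; H->plug->H->R->H->L->E->refl->F->L'->D->R'->E->plug->E
Char 3 ('A'): step: R->6, L=3; A->plug->A->R->F->L->D->refl->H->L'->E->R'->F->plug->C
Char 4 ('E'): step: R->7, L=3; E->plug->E->R->D->L->F->refl->E->L'->H->R'->A->plug->A
Char 5 ('F'): step: R->0, L->4 (L advanced); F->plug->C->R->F->L->H->refl->D->L'->G->R'->H->plug->H
Char 6 ('B'): step: R->1, L=4; B->plug->B->R->E->L->C->refl->G->L'->D->R'->D->plug->D
Char 7 ('H'): step: R->2, L=4; H->plug->H->R->G->L->D->refl->H->L'->F->R'->G->plug->G

Answer: FECAHDG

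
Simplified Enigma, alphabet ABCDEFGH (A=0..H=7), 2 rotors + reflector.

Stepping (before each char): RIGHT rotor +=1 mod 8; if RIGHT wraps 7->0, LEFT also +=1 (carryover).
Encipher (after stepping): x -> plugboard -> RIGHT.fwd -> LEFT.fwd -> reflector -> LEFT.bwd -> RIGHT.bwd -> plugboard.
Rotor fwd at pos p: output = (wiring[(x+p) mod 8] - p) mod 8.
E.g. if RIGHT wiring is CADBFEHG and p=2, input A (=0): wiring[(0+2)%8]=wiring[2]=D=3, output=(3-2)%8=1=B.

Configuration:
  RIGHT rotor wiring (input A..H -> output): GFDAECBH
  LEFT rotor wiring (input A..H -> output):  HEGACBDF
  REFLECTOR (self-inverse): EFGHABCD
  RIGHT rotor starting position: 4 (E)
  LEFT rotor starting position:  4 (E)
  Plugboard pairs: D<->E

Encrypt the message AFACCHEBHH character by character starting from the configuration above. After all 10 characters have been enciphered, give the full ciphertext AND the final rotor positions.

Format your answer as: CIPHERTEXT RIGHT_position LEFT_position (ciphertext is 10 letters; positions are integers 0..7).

Char 1 ('A'): step: R->5, L=4; A->plug->A->R->F->L->A->refl->E->L'->H->R'->H->plug->H
Char 2 ('F'): step: R->6, L=4; F->plug->F->R->C->L->H->refl->D->L'->E->R'->H->plug->H
Char 3 ('A'): step: R->7, L=4; A->plug->A->R->A->L->G->refl->C->L'->G->R'->C->plug->C
Char 4 ('C'): step: R->0, L->5 (L advanced); C->plug->C->R->D->L->C->refl->G->L'->B->R'->G->plug->G
Char 5 ('C'): step: R->1, L=5; C->plug->C->R->H->L->F->refl->B->L'->F->R'->H->plug->H
Char 6 ('H'): step: R->2, L=5; H->plug->H->R->D->L->C->refl->G->L'->B->R'->A->plug->A
Char 7 ('E'): step: R->3, L=5; E->plug->D->R->G->L->D->refl->H->L'->E->R'->E->plug->D
Char 8 ('B'): step: R->4, L=5; B->plug->B->R->G->L->D->refl->H->L'->E->R'->H->plug->H
Char 9 ('H'): step: R->5, L=5; H->plug->H->R->H->L->F->refl->B->L'->F->R'->A->plug->A
Char 10 ('H'): step: R->6, L=5; H->plug->H->R->E->L->H->refl->D->L'->G->R'->G->plug->G
Final: ciphertext=HHCGHADHAG, RIGHT=6, LEFT=5

Answer: HHCGHADHAG 6 5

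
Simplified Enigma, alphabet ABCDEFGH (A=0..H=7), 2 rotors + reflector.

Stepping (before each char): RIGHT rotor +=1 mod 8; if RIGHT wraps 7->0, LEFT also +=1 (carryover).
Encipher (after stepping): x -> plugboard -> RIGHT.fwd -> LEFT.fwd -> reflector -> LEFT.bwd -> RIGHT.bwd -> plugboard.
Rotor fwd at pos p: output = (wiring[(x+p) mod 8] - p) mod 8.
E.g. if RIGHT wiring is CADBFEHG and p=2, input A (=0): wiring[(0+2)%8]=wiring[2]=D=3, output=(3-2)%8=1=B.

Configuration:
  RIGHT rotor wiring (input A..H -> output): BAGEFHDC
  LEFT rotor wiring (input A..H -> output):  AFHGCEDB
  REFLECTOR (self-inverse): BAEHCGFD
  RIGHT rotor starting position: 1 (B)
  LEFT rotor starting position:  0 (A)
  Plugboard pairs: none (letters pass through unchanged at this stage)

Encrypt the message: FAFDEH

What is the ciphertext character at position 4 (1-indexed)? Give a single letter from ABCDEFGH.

Char 1 ('F'): step: R->2, L=0; F->plug->F->R->A->L->A->refl->B->L'->H->R'->G->plug->G
Char 2 ('A'): step: R->3, L=0; A->plug->A->R->B->L->F->refl->G->L'->D->R'->H->plug->H
Char 3 ('F'): step: R->4, L=0; F->plug->F->R->E->L->C->refl->E->L'->F->R'->E->plug->E
Char 4 ('D'): step: R->5, L=0; D->plug->D->R->E->L->C->refl->E->L'->F->R'->C->plug->C

C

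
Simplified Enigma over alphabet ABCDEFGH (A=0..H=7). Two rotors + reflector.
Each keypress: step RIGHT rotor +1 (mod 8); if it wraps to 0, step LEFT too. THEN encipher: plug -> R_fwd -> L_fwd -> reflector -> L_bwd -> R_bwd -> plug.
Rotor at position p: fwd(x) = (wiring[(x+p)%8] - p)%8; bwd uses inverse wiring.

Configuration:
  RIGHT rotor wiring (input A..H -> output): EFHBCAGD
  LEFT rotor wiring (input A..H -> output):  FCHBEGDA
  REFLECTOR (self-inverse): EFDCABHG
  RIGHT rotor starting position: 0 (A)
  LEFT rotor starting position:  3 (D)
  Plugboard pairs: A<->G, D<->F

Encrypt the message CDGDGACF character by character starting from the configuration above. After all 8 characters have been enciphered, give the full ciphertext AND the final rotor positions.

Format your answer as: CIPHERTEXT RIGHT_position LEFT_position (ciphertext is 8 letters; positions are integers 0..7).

Char 1 ('C'): step: R->1, L=3; C->plug->C->R->A->L->G->refl->H->L'->G->R'->B->plug->B
Char 2 ('D'): step: R->2, L=3; D->plug->F->R->B->L->B->refl->F->L'->E->R'->E->plug->E
Char 3 ('G'): step: R->3, L=3; G->plug->A->R->G->L->H->refl->G->L'->A->R'->E->plug->E
Char 4 ('D'): step: R->4, L=3; D->plug->F->R->B->L->B->refl->F->L'->E->R'->B->plug->B
Char 5 ('G'): step: R->5, L=3; G->plug->A->R->D->L->A->refl->E->L'->H->R'->D->plug->F
Char 6 ('A'): step: R->6, L=3; A->plug->G->R->E->L->F->refl->B->L'->B->R'->E->plug->E
Char 7 ('C'): step: R->7, L=3; C->plug->C->R->G->L->H->refl->G->L'->A->R'->D->plug->F
Char 8 ('F'): step: R->0, L->4 (L advanced); F->plug->D->R->B->L->C->refl->D->L'->G->R'->G->plug->A
Final: ciphertext=BEEBFEFA, RIGHT=0, LEFT=4

Answer: BEEBFEFA 0 4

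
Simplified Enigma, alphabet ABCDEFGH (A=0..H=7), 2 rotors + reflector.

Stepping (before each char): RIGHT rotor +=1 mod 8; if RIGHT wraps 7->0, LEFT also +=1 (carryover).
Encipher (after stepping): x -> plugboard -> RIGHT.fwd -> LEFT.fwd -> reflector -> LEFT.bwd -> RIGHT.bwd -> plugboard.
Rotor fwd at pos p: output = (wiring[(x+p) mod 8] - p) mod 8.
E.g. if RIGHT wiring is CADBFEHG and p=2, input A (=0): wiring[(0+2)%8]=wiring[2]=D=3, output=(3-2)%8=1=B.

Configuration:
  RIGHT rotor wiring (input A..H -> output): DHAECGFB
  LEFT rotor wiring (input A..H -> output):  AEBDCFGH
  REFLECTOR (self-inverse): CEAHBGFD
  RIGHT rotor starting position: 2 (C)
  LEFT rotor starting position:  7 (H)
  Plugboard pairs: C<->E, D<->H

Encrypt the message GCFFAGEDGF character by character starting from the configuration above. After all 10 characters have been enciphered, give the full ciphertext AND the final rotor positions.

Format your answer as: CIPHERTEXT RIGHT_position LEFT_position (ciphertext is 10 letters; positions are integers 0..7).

Char 1 ('G'): step: R->3, L=7; G->plug->G->R->E->L->E->refl->B->L'->B->R'->A->plug->A
Char 2 ('C'): step: R->4, L=7; C->plug->E->R->H->L->H->refl->D->L'->F->R'->D->plug->H
Char 3 ('F'): step: R->5, L=7; F->plug->F->R->D->L->C->refl->A->L'->A->R'->B->plug->B
Char 4 ('F'): step: R->6, L=7; F->plug->F->R->G->L->G->refl->F->L'->C->R'->E->plug->C
Char 5 ('A'): step: R->7, L=7; A->plug->A->R->C->L->F->refl->G->L'->G->R'->H->plug->D
Char 6 ('G'): step: R->0, L->0 (L advanced); G->plug->G->R->F->L->F->refl->G->L'->G->R'->F->plug->F
Char 7 ('E'): step: R->1, L=0; E->plug->C->R->D->L->D->refl->H->L'->H->R'->B->plug->B
Char 8 ('D'): step: R->2, L=0; D->plug->H->R->F->L->F->refl->G->L'->G->R'->A->plug->A
Char 9 ('G'): step: R->3, L=0; G->plug->G->R->E->L->C->refl->A->L'->A->R'->F->plug->F
Char 10 ('F'): step: R->4, L=0; F->plug->F->R->D->L->D->refl->H->L'->H->R'->E->plug->C
Final: ciphertext=AHBCDFBAFC, RIGHT=4, LEFT=0

Answer: AHBCDFBAFC 4 0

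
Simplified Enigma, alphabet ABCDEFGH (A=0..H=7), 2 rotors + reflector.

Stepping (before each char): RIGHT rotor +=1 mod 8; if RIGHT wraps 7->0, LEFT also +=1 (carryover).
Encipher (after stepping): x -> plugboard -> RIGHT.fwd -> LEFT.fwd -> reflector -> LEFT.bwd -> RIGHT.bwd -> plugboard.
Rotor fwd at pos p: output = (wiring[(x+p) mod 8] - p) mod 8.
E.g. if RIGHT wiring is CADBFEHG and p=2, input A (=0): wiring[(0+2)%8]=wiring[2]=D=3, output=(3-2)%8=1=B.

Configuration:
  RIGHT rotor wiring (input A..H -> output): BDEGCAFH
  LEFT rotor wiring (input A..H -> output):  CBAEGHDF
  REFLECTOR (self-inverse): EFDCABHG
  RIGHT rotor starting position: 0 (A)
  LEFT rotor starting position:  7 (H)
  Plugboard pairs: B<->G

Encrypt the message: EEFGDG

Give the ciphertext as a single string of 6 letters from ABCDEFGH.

Char 1 ('E'): step: R->1, L=7; E->plug->E->R->H->L->E->refl->A->L'->G->R'->G->plug->B
Char 2 ('E'): step: R->2, L=7; E->plug->E->R->D->L->B->refl->F->L'->E->R'->B->plug->G
Char 3 ('F'): step: R->3, L=7; F->plug->F->R->G->L->A->refl->E->L'->H->R'->B->plug->G
Char 4 ('G'): step: R->4, L=7; G->plug->B->R->E->L->F->refl->B->L'->D->R'->D->plug->D
Char 5 ('D'): step: R->5, L=7; D->plug->D->R->E->L->F->refl->B->L'->D->R'->A->plug->A
Char 6 ('G'): step: R->6, L=7; G->plug->B->R->B->L->D->refl->C->L'->C->R'->H->plug->H

Answer: BGGDAH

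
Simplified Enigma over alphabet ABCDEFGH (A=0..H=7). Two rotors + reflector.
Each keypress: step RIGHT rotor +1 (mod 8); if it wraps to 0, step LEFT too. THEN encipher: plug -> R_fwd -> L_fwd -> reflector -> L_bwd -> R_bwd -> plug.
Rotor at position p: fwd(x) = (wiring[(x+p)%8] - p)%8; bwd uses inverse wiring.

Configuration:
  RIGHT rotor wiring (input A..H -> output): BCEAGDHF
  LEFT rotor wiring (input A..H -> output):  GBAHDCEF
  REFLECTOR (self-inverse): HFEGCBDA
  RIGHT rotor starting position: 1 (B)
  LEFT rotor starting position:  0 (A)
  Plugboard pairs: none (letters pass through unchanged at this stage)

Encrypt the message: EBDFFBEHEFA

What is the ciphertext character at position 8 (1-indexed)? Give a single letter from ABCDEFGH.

Char 1 ('E'): step: R->2, L=0; E->plug->E->R->F->L->C->refl->E->L'->G->R'->B->plug->B
Char 2 ('B'): step: R->3, L=0; B->plug->B->R->D->L->H->refl->A->L'->C->R'->E->plug->E
Char 3 ('D'): step: R->4, L=0; D->plug->D->R->B->L->B->refl->F->L'->H->R'->B->plug->B
Char 4 ('F'): step: R->5, L=0; F->plug->F->R->H->L->F->refl->B->L'->B->R'->H->plug->H
Char 5 ('F'): step: R->6, L=0; F->plug->F->R->C->L->A->refl->H->L'->D->R'->C->plug->C
Char 6 ('B'): step: R->7, L=0; B->plug->B->R->C->L->A->refl->H->L'->D->R'->C->plug->C
Char 7 ('E'): step: R->0, L->1 (L advanced); E->plug->E->R->G->L->E->refl->C->L'->D->R'->F->plug->F
Char 8 ('H'): step: R->1, L=1; H->plug->H->R->A->L->A->refl->H->L'->B->R'->A->plug->A

A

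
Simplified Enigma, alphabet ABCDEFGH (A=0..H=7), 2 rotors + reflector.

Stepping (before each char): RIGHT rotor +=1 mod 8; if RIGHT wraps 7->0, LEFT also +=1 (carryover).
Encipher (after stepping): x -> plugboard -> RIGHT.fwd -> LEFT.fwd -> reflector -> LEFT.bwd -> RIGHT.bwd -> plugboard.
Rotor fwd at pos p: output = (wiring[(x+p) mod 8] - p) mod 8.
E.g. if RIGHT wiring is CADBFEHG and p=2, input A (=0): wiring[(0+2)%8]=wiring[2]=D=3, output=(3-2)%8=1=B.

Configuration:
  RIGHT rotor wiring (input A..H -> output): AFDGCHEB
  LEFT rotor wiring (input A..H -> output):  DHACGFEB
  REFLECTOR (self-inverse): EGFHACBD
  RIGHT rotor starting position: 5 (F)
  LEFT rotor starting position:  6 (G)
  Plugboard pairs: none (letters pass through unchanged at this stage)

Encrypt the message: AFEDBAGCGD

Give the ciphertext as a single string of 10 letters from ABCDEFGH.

Answer: EGHBDECHEH

Derivation:
Char 1 ('A'): step: R->6, L=6; A->plug->A->R->G->L->A->refl->E->L'->F->R'->E->plug->E
Char 2 ('F'): step: R->7, L=6; F->plug->F->R->D->L->B->refl->G->L'->A->R'->G->plug->G
Char 3 ('E'): step: R->0, L->7 (L advanced); E->plug->E->R->C->L->A->refl->E->L'->B->R'->H->plug->H
Char 4 ('D'): step: R->1, L=7; D->plug->D->R->B->L->E->refl->A->L'->C->R'->B->plug->B
Char 5 ('B'): step: R->2, L=7; B->plug->B->R->E->L->D->refl->H->L'->F->R'->D->plug->D
Char 6 ('A'): step: R->3, L=7; A->plug->A->R->D->L->B->refl->G->L'->G->R'->E->plug->E
Char 7 ('G'): step: R->4, L=7; G->plug->G->R->H->L->F->refl->C->L'->A->R'->C->plug->C
Char 8 ('C'): step: R->5, L=7; C->plug->C->R->E->L->D->refl->H->L'->F->R'->H->plug->H
Char 9 ('G'): step: R->6, L=7; G->plug->G->R->E->L->D->refl->H->L'->F->R'->E->plug->E
Char 10 ('D'): step: R->7, L=7; D->plug->D->R->E->L->D->refl->H->L'->F->R'->H->plug->H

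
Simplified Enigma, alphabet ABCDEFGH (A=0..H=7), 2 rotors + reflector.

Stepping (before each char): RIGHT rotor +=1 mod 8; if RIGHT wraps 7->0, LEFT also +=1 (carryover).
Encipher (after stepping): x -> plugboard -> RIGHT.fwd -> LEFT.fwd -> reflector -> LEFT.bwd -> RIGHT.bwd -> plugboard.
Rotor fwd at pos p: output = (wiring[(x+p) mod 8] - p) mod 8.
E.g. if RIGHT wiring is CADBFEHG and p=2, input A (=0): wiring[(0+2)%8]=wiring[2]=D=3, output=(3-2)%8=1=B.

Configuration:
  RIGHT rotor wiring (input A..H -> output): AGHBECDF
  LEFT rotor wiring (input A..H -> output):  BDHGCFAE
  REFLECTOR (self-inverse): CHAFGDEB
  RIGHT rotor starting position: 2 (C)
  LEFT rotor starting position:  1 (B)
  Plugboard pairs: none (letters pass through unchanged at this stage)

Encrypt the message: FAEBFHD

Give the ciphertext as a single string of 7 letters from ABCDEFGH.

Answer: GCGDGFC

Derivation:
Char 1 ('F'): step: R->3, L=1; F->plug->F->R->F->L->H->refl->B->L'->D->R'->G->plug->G
Char 2 ('A'): step: R->4, L=1; A->plug->A->R->A->L->C->refl->A->L'->H->R'->C->plug->C
Char 3 ('E'): step: R->5, L=1; E->plug->E->R->B->L->G->refl->E->L'->E->R'->G->plug->G
Char 4 ('B'): step: R->6, L=1; B->plug->B->R->H->L->A->refl->C->L'->A->R'->D->plug->D
Char 5 ('F'): step: R->7, L=1; F->plug->F->R->F->L->H->refl->B->L'->D->R'->G->plug->G
Char 6 ('H'): step: R->0, L->2 (L advanced); H->plug->H->R->F->L->C->refl->A->L'->C->R'->F->plug->F
Char 7 ('D'): step: R->1, L=2; D->plug->D->R->D->L->D->refl->F->L'->A->R'->C->plug->C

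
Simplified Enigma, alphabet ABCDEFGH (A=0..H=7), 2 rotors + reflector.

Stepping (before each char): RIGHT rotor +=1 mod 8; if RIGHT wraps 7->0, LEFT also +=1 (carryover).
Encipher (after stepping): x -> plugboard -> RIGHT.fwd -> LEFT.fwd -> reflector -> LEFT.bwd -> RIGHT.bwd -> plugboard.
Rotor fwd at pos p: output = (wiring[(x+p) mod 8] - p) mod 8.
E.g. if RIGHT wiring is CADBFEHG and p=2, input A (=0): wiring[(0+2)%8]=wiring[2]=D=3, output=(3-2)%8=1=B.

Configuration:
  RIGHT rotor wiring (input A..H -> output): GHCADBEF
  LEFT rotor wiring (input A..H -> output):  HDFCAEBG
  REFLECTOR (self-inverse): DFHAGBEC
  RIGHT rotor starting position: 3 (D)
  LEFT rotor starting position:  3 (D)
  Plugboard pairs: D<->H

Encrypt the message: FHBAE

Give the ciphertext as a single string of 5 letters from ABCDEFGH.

Char 1 ('F'): step: R->4, L=3; F->plug->F->R->D->L->G->refl->E->L'->F->R'->B->plug->B
Char 2 ('H'): step: R->5, L=3; H->plug->D->R->B->L->F->refl->B->L'->C->R'->E->plug->E
Char 3 ('B'): step: R->6, L=3; B->plug->B->R->H->L->C->refl->H->L'->A->R'->C->plug->C
Char 4 ('A'): step: R->7, L=3; A->plug->A->R->G->L->A->refl->D->L'->E->R'->F->plug->F
Char 5 ('E'): step: R->0, L->4 (L advanced); E->plug->E->R->D->L->C->refl->H->L'->F->R'->H->plug->D

Answer: BECFD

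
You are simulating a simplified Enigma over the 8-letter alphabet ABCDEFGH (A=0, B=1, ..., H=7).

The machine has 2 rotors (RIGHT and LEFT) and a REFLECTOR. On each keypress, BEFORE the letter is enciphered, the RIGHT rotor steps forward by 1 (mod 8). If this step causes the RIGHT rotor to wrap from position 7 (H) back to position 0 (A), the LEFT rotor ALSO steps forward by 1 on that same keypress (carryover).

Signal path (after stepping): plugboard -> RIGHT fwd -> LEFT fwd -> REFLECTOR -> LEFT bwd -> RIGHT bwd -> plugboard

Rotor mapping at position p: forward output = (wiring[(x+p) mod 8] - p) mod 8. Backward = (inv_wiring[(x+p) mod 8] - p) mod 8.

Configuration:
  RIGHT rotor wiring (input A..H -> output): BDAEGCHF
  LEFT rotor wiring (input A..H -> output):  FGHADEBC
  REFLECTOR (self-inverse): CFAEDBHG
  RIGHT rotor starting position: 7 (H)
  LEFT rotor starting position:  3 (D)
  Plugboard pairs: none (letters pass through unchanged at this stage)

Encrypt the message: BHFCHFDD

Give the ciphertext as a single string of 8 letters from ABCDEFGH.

Char 1 ('B'): step: R->0, L->4 (L advanced); B->plug->B->R->D->L->G->refl->H->L'->A->R'->C->plug->C
Char 2 ('H'): step: R->1, L=4; H->plug->H->R->A->L->H->refl->G->L'->D->R'->C->plug->C
Char 3 ('F'): step: R->2, L=4; F->plug->F->R->D->L->G->refl->H->L'->A->R'->D->plug->D
Char 4 ('C'): step: R->3, L=4; C->plug->C->R->H->L->E->refl->D->L'->G->R'->F->plug->F
Char 5 ('H'): step: R->4, L=4; H->plug->H->R->A->L->H->refl->G->L'->D->R'->C->plug->C
Char 6 ('F'): step: R->5, L=4; F->plug->F->R->D->L->G->refl->H->L'->A->R'->C->plug->C
Char 7 ('D'): step: R->6, L=4; D->plug->D->R->F->L->C->refl->A->L'->B->R'->A->plug->A
Char 8 ('D'): step: R->7, L=4; D->plug->D->R->B->L->A->refl->C->L'->F->R'->E->plug->E

Answer: CCDFCCAE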